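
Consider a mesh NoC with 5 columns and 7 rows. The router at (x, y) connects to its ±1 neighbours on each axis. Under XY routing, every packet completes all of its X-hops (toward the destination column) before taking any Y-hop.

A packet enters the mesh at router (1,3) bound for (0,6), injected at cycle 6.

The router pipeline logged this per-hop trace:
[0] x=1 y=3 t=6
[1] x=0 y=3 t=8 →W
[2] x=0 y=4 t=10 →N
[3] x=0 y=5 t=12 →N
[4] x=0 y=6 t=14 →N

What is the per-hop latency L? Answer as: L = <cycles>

cyc[1] − cyc[0] = 8 − 6 = 2.
That increment is L by definition: L = 2.

L = 2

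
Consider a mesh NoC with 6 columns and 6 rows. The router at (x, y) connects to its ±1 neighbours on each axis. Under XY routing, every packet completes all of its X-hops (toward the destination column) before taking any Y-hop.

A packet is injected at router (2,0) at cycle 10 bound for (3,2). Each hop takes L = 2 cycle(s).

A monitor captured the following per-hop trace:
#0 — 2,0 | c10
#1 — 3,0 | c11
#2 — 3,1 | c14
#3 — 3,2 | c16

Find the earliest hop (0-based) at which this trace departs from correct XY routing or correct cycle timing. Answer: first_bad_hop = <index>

hop 1: step (+1,+0), +1 cyc — BAD: Δcyc=1≠L

first_bad_hop = 1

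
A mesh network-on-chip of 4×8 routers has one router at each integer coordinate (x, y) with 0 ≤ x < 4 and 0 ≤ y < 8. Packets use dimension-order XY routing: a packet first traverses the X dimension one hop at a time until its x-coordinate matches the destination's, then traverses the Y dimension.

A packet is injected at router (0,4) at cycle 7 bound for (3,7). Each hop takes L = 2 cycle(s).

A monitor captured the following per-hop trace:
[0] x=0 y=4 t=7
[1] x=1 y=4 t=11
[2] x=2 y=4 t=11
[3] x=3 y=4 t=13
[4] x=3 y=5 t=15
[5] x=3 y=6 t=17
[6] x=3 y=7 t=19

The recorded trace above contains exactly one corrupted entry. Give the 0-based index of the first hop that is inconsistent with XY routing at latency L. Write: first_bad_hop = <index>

[1] (+1,+0) / 4c ⇒ BAD: Δcyc=4≠L

first_bad_hop = 1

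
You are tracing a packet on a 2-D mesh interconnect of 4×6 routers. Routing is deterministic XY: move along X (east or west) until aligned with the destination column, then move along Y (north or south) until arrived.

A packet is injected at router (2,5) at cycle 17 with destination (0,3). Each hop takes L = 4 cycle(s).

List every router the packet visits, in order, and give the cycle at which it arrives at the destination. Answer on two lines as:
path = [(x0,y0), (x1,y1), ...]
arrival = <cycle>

path = [(2,5), (1,5), (0,5), (0,4), (0,3)]
arrival = 33

hop 0: (2,5) @ cyc 17
hop 1: (1,5) @ cyc 21  [W]
hop 2: (0,5) @ cyc 25  [W]
hop 3: (0,4) @ cyc 29  [S]
hop 4: (0,3) @ cyc 33  [S]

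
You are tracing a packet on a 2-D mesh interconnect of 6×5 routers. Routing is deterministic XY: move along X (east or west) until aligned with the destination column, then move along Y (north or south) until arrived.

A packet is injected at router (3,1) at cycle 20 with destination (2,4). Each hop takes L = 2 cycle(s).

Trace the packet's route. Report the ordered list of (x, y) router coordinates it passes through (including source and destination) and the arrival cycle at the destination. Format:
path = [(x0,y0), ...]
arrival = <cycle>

path = [(3,1), (2,1), (2,2), (2,3), (2,4)]
arrival = 28

hop 0: (3,1) @ cyc 20
hop 1: (2,1) @ cyc 22  [W]
hop 2: (2,2) @ cyc 24  [N]
hop 3: (2,3) @ cyc 26  [N]
hop 4: (2,4) @ cyc 28  [N]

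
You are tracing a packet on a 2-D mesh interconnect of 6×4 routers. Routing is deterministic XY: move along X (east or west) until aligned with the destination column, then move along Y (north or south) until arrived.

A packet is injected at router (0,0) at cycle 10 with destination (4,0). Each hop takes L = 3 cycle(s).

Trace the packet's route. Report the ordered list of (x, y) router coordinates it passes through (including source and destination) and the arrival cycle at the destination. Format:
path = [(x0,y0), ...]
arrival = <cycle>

path = [(0,0), (1,0), (2,0), (3,0), (4,0)]
arrival = 22

#0 — 0,0 | c10
#1 — 1,0 | c13 | E
#2 — 2,0 | c16 | E
#3 — 3,0 | c19 | E
#4 — 4,0 | c22 | E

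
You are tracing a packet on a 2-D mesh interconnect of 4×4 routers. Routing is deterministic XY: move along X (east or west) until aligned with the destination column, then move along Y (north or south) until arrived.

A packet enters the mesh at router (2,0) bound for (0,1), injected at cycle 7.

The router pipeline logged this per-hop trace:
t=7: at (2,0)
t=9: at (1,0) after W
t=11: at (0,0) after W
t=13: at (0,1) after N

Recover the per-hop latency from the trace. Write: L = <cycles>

Δcyc across hop 0→1: 9 − 7 = 2.
Each hop adds L, hence L = 2.

L = 2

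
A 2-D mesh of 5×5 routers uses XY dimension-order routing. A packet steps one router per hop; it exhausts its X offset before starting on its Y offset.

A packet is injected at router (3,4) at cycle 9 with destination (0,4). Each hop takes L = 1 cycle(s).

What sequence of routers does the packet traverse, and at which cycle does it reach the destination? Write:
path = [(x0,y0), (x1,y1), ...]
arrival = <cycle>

path = [(3,4), (2,4), (1,4), (0,4)]
arrival = 12

[0] x=3 y=4 t=9
[1] x=2 y=4 t=10 →W
[2] x=1 y=4 t=11 →W
[3] x=0 y=4 t=12 →W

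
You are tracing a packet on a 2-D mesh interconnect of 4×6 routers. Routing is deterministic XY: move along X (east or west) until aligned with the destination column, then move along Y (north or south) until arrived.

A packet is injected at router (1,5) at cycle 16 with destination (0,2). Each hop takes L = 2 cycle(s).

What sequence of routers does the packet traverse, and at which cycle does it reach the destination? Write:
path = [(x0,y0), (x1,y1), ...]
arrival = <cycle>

path = [(1,5), (0,5), (0,4), (0,3), (0,2)]
arrival = 24

#0 — 1,5 | c16
#1 — 0,5 | c18 | W
#2 — 0,4 | c20 | S
#3 — 0,3 | c22 | S
#4 — 0,2 | c24 | S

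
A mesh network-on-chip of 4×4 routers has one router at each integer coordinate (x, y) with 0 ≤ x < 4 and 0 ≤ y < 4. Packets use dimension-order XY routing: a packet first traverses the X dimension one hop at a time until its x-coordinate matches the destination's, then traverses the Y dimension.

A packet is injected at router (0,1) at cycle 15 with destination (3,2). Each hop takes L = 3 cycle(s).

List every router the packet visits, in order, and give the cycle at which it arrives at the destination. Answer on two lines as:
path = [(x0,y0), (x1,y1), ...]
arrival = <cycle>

path = [(0,1), (1,1), (2,1), (3,1), (3,2)]
arrival = 27

  0. router=(0,1) cycle=15 (inject)
  1. router=(1,1) cycle=18 dir=E
  2. router=(2,1) cycle=21 dir=E
  3. router=(3,1) cycle=24 dir=E
  4. router=(3,2) cycle=27 dir=N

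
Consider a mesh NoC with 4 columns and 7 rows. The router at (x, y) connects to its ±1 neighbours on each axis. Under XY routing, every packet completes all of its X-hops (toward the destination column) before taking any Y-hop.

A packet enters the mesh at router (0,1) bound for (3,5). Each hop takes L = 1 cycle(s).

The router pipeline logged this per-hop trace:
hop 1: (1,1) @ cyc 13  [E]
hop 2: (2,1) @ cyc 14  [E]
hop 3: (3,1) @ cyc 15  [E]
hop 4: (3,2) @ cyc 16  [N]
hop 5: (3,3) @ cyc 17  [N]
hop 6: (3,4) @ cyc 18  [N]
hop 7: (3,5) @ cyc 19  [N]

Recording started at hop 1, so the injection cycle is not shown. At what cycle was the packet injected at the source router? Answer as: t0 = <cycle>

t0 = 12

At hop 1 the cycle is 13; in general cyc_k = t0 + kL.
Subtract one hop: t0 = 13 − 1 = 12.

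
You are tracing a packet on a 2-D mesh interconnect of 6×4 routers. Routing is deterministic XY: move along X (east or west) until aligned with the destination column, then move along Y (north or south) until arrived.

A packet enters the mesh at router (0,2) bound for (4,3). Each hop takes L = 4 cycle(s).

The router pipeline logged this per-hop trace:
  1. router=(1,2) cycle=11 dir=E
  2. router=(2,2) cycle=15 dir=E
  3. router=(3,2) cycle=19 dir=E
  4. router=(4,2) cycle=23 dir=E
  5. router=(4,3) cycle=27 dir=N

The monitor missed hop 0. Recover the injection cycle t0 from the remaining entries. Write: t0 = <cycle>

The first recorded entry is hop 1 at cycle 11.
Subtract one hop: t0 = 11 − 4 = 7.

t0 = 7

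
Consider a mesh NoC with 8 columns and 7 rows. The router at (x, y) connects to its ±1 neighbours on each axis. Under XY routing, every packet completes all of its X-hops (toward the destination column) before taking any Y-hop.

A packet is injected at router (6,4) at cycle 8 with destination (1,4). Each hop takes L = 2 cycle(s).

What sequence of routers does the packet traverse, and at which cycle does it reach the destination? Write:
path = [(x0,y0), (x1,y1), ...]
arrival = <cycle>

path = [(6,4), (5,4), (4,4), (3,4), (2,4), (1,4)]
arrival = 18

src (6,4)  cyc=8
W→(5,4)  cyc=10
W→(4,4)  cyc=12
W→(3,4)  cyc=14
W→(2,4)  cyc=16
W→(1,4)  cyc=18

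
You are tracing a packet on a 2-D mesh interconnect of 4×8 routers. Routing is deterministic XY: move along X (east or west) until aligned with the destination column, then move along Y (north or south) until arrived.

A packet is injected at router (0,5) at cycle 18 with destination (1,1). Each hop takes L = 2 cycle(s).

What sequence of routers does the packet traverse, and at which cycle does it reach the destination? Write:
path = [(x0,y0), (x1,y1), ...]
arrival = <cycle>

path = [(0,5), (1,5), (1,4), (1,3), (1,2), (1,1)]
arrival = 28

hop 0: (0,5) @ cyc 18
hop 1: (1,5) @ cyc 20  [E]
hop 2: (1,4) @ cyc 22  [S]
hop 3: (1,3) @ cyc 24  [S]
hop 4: (1,2) @ cyc 26  [S]
hop 5: (1,1) @ cyc 28  [S]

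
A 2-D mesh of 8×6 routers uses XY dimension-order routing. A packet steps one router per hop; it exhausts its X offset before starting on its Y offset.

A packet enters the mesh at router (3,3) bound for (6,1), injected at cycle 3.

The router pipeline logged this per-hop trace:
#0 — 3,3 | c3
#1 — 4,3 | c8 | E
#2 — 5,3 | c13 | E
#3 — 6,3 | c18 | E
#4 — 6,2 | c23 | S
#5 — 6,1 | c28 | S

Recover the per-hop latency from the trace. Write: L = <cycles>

L = 5

From hop 0 (3) to hop 1 (8): +5 cycles.
One hop costs L cycles, so L = 5.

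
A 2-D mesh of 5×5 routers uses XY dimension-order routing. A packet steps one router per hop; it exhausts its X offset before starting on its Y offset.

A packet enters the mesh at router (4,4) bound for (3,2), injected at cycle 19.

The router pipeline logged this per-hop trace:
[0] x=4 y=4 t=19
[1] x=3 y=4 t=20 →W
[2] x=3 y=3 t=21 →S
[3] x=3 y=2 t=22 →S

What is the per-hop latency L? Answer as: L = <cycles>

Δcyc across hop 0→1: 20 − 19 = 1.
Per-hop latency L = Δcyc = 1.

L = 1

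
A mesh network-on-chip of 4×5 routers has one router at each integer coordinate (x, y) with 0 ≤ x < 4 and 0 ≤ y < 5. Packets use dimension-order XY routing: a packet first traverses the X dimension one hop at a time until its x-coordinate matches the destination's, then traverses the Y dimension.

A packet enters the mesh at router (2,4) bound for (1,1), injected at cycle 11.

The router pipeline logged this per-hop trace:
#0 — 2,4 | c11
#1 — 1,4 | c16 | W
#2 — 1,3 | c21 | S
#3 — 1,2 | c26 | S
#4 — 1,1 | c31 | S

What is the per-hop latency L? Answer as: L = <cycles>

L = 5

cyc[1] − cyc[0] = 16 − 11 = 5.
Each hop adds L, hence L = 5.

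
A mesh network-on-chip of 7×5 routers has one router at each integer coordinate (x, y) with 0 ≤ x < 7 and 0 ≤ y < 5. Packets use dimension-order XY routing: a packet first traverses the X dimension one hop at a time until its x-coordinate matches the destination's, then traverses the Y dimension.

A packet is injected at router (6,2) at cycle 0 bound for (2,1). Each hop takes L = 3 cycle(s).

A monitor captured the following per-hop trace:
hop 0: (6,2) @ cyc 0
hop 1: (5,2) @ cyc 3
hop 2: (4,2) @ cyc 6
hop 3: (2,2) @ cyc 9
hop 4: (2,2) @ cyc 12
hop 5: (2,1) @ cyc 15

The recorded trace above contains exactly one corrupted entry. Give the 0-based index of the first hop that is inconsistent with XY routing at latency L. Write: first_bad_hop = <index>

hop 1: step (-1,+0), +3 cyc — ok
hop 2: step (-1,+0), +3 cyc — ok
hop 3: step (-2,+0), +3 cyc — BAD: non-unit step

first_bad_hop = 3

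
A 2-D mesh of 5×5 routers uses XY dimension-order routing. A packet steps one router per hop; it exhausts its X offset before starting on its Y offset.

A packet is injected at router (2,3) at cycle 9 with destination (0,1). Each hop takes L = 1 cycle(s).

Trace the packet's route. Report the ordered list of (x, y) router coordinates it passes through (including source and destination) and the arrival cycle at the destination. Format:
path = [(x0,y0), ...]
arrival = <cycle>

path = [(2,3), (1,3), (0,3), (0,2), (0,1)]
arrival = 13

src (2,3)  cyc=9
W→(1,3)  cyc=10
W→(0,3)  cyc=11
S→(0,2)  cyc=12
S→(0,1)  cyc=13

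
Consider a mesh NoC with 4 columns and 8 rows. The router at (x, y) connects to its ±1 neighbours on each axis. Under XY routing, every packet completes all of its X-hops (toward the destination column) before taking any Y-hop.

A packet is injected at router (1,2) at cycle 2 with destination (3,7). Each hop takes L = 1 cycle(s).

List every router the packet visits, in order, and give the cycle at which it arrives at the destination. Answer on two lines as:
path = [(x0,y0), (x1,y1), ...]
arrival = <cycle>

t=2: at (1,2)
t=3: at (2,2) after E
t=4: at (3,2) after E
t=5: at (3,3) after N
t=6: at (3,4) after N
t=7: at (3,5) after N
t=8: at (3,6) after N
t=9: at (3,7) after N

path = [(1,2), (2,2), (3,2), (3,3), (3,4), (3,5), (3,6), (3,7)]
arrival = 9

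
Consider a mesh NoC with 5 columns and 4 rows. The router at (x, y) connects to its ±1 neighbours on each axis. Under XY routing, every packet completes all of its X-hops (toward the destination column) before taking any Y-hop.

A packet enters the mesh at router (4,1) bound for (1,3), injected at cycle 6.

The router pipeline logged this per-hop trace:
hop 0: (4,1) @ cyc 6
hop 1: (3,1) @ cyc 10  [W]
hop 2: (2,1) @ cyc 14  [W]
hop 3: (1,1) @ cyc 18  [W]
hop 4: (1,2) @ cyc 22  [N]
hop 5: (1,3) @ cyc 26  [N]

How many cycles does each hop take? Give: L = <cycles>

L = 4

Δcyc across hop 0→1: 10 − 6 = 4.
Per-hop latency L = Δcyc = 4.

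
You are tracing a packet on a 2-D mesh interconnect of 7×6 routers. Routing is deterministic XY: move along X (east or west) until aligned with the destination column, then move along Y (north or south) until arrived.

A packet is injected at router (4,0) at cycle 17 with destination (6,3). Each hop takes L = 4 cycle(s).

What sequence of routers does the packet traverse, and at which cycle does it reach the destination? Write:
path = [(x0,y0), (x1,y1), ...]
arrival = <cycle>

hop 0: (4,0) @ cyc 17
hop 1: (5,0) @ cyc 21  [E]
hop 2: (6,0) @ cyc 25  [E]
hop 3: (6,1) @ cyc 29  [N]
hop 4: (6,2) @ cyc 33  [N]
hop 5: (6,3) @ cyc 37  [N]

path = [(4,0), (5,0), (6,0), (6,1), (6,2), (6,3)]
arrival = 37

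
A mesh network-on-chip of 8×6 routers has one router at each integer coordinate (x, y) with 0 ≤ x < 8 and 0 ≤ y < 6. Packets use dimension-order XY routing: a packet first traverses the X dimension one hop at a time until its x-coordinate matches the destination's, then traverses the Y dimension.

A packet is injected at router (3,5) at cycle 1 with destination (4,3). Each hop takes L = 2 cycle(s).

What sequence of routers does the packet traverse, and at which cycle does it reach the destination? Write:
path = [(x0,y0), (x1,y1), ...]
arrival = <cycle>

path = [(3,5), (4,5), (4,4), (4,3)]
arrival = 7

src (3,5)  cyc=1
E→(4,5)  cyc=3
S→(4,4)  cyc=5
S→(4,3)  cyc=7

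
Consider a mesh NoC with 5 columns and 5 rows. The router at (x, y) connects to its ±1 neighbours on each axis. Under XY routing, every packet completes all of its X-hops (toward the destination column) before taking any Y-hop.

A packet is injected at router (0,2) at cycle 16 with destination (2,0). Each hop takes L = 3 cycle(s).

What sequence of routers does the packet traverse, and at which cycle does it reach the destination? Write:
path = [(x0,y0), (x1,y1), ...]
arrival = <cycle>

path = [(0,2), (1,2), (2,2), (2,1), (2,0)]
arrival = 28

[0] x=0 y=2 t=16
[1] x=1 y=2 t=19 →E
[2] x=2 y=2 t=22 →E
[3] x=2 y=1 t=25 →S
[4] x=2 y=0 t=28 →S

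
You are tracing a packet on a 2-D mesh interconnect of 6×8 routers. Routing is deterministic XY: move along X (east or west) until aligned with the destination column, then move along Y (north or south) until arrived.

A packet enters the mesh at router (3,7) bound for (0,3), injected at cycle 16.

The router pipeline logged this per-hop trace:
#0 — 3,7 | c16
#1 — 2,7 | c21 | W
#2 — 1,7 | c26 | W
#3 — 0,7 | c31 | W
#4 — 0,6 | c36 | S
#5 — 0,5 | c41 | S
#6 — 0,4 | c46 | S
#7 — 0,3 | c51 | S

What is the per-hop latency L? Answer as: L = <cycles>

L = 5

Δcyc across hop 0→1: 21 − 16 = 5.
That increment is L by definition: L = 5.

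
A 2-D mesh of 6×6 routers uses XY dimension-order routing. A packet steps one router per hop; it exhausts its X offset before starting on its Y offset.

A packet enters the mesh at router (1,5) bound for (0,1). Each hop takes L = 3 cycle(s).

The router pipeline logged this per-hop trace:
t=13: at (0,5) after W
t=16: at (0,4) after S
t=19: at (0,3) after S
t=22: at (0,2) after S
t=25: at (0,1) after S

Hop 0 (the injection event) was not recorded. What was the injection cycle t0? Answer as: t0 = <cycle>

t0 = 10

cyc[1] = 13 and cyc[k] = t0 + k·L for every k.
t0 = cyc[1] − L = 13 − 3 = 10.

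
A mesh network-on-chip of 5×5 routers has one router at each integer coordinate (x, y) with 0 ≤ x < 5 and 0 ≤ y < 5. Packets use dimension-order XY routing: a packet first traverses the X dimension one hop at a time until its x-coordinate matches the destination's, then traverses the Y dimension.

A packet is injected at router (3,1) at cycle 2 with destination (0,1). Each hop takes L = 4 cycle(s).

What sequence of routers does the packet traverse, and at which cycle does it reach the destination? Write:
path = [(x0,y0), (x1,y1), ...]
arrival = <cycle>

path = [(3,1), (2,1), (1,1), (0,1)]
arrival = 14

#0 — 3,1 | c2
#1 — 2,1 | c6 | W
#2 — 1,1 | c10 | W
#3 — 0,1 | c14 | W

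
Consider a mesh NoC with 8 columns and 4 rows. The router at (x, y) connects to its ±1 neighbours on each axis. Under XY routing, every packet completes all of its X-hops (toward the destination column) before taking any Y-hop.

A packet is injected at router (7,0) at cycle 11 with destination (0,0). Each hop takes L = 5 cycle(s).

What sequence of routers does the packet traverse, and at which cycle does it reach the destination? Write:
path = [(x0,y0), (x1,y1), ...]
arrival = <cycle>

hop 0: (7,0) @ cyc 11
hop 1: (6,0) @ cyc 16  [W]
hop 2: (5,0) @ cyc 21  [W]
hop 3: (4,0) @ cyc 26  [W]
hop 4: (3,0) @ cyc 31  [W]
hop 5: (2,0) @ cyc 36  [W]
hop 6: (1,0) @ cyc 41  [W]
hop 7: (0,0) @ cyc 46  [W]

path = [(7,0), (6,0), (5,0), (4,0), (3,0), (2,0), (1,0), (0,0)]
arrival = 46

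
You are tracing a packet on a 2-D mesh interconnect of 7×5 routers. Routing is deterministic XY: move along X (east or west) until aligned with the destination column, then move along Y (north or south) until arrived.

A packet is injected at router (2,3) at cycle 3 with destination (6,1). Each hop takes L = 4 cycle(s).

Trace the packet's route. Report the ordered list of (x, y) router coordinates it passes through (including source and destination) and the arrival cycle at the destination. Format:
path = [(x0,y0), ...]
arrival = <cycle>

path = [(2,3), (3,3), (4,3), (5,3), (6,3), (6,2), (6,1)]
arrival = 27

t=3: at (2,3)
t=7: at (3,3) after E
t=11: at (4,3) after E
t=15: at (5,3) after E
t=19: at (6,3) after E
t=23: at (6,2) after S
t=27: at (6,1) after S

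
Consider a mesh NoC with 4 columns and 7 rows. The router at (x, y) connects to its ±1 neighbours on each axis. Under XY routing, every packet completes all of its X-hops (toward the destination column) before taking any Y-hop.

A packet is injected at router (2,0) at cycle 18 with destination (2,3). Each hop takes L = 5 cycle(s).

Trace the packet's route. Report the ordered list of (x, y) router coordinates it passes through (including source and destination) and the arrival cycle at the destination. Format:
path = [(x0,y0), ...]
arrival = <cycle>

path = [(2,0), (2,1), (2,2), (2,3)]
arrival = 33

t=18: at (2,0)
t=23: at (2,1) after N
t=28: at (2,2) after N
t=33: at (2,3) after N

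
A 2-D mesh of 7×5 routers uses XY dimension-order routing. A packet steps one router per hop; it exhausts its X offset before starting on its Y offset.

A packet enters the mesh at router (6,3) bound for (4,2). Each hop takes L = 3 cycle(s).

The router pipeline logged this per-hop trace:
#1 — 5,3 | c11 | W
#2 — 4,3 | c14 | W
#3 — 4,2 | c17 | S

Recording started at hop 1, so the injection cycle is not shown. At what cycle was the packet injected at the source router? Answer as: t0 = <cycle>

t0 = 8

At hop 1 the cycle is 11; in general cyc_k = t0 + kL.
Subtract one hop: t0 = 11 − 3 = 8.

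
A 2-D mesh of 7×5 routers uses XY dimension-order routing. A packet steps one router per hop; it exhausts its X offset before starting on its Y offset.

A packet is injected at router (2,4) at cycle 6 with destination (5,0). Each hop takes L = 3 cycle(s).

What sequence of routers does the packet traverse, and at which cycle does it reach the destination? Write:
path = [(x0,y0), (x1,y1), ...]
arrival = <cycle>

path = [(2,4), (3,4), (4,4), (5,4), (5,3), (5,2), (5,1), (5,0)]
arrival = 27

src (2,4)  cyc=6
E→(3,4)  cyc=9
E→(4,4)  cyc=12
E→(5,4)  cyc=15
S→(5,3)  cyc=18
S→(5,2)  cyc=21
S→(5,1)  cyc=24
S→(5,0)  cyc=27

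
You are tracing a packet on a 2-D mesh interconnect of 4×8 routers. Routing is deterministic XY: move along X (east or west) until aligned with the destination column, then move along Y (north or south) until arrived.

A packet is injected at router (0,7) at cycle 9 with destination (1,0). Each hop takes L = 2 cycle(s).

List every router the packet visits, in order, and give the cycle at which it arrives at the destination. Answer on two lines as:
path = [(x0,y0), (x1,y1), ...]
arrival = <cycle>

path = [(0,7), (1,7), (1,6), (1,5), (1,4), (1,3), (1,2), (1,1), (1,0)]
arrival = 25

hop 0: (0,7) @ cyc 9
hop 1: (1,7) @ cyc 11  [E]
hop 2: (1,6) @ cyc 13  [S]
hop 3: (1,5) @ cyc 15  [S]
hop 4: (1,4) @ cyc 17  [S]
hop 5: (1,3) @ cyc 19  [S]
hop 6: (1,2) @ cyc 21  [S]
hop 7: (1,1) @ cyc 23  [S]
hop 8: (1,0) @ cyc 25  [S]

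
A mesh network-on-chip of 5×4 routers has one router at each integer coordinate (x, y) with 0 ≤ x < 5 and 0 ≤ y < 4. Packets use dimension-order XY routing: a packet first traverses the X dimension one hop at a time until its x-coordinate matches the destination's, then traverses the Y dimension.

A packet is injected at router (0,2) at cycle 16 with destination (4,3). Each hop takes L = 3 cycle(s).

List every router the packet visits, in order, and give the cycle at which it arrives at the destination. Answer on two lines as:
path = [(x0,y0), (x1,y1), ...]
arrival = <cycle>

hop 0: (0,2) @ cyc 16
hop 1: (1,2) @ cyc 19  [E]
hop 2: (2,2) @ cyc 22  [E]
hop 3: (3,2) @ cyc 25  [E]
hop 4: (4,2) @ cyc 28  [E]
hop 5: (4,3) @ cyc 31  [N]

path = [(0,2), (1,2), (2,2), (3,2), (4,2), (4,3)]
arrival = 31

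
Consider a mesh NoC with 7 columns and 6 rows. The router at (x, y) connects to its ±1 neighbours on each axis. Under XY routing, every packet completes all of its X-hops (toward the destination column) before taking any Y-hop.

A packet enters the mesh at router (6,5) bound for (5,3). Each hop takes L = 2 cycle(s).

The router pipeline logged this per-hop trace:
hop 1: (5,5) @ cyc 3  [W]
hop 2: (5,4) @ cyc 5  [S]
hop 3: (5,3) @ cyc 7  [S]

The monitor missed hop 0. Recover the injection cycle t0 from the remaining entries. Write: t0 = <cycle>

cyc[1] = 3 and cyc[k] = t0 + k·L for every k.
Therefore t0 = 3 − L = 1.

t0 = 1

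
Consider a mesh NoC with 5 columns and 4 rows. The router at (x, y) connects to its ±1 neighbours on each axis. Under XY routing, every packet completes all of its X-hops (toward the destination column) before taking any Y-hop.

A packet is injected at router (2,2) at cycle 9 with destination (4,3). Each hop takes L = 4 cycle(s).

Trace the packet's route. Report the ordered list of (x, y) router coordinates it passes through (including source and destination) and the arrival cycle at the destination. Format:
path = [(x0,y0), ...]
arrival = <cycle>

#0 — 2,2 | c9
#1 — 3,2 | c13 | E
#2 — 4,2 | c17 | E
#3 — 4,3 | c21 | N

path = [(2,2), (3,2), (4,2), (4,3)]
arrival = 21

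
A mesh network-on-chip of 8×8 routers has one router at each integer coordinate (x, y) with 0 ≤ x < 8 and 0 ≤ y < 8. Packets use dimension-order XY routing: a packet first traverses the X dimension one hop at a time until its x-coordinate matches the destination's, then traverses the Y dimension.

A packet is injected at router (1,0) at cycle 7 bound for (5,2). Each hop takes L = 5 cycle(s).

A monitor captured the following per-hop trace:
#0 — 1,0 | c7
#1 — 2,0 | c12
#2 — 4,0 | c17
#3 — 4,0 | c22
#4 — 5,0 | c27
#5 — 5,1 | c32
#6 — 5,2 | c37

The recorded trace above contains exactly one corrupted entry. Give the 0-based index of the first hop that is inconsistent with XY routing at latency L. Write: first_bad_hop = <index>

  1: Δx=+1 Δy=+0 Δt=5 [ok]
  2: Δx=+2 Δy=+0 Δt=5 [BAD: non-unit step]

first_bad_hop = 2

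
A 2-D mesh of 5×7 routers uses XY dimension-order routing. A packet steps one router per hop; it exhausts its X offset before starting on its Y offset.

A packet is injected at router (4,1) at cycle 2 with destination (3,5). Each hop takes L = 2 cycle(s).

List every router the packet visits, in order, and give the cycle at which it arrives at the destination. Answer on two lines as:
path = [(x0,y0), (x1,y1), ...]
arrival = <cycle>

[0] x=4 y=1 t=2
[1] x=3 y=1 t=4 →W
[2] x=3 y=2 t=6 →N
[3] x=3 y=3 t=8 →N
[4] x=3 y=4 t=10 →N
[5] x=3 y=5 t=12 →N

path = [(4,1), (3,1), (3,2), (3,3), (3,4), (3,5)]
arrival = 12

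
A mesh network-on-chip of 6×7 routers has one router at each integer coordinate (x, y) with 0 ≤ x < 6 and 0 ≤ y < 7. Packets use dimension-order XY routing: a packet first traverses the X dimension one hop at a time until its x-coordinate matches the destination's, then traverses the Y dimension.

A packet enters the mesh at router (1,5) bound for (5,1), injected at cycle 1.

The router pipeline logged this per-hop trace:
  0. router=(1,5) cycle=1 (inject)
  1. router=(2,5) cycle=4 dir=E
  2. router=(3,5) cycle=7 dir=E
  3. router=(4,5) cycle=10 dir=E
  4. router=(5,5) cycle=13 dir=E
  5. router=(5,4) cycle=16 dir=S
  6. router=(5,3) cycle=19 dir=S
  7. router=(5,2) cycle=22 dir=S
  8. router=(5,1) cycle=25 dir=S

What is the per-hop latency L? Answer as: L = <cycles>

cyc[1] − cyc[0] = 4 − 1 = 3.
One hop costs L cycles, so L = 3.

L = 3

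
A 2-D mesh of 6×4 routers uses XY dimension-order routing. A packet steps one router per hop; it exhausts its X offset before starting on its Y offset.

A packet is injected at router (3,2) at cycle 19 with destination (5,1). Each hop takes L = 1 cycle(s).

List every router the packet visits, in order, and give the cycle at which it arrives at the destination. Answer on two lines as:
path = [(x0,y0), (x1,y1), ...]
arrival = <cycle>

path = [(3,2), (4,2), (5,2), (5,1)]
arrival = 22

[0] x=3 y=2 t=19
[1] x=4 y=2 t=20 →E
[2] x=5 y=2 t=21 →E
[3] x=5 y=1 t=22 →S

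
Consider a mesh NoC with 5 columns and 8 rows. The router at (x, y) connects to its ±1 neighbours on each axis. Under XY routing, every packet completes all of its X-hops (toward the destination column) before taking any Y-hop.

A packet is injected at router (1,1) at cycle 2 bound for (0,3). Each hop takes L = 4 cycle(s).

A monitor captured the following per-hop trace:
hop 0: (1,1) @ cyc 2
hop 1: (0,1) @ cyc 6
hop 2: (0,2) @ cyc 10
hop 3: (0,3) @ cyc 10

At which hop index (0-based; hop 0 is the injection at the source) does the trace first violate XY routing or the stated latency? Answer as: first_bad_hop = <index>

check 1→ d=(-1,0) cyc+4: ok
check 2→ d=(0,1) cyc+4: ok
check 3→ d=(0,1) cyc+0: BAD: Δcyc=0≠L

first_bad_hop = 3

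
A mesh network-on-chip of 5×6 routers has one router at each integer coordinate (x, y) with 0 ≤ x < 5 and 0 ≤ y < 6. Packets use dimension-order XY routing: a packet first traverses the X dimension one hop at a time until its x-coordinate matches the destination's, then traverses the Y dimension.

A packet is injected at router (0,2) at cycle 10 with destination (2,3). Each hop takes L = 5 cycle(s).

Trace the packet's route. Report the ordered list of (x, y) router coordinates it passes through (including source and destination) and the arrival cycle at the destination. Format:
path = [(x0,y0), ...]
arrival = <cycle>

  0. router=(0,2) cycle=10 (inject)
  1. router=(1,2) cycle=15 dir=E
  2. router=(2,2) cycle=20 dir=E
  3. router=(2,3) cycle=25 dir=N

path = [(0,2), (1,2), (2,2), (2,3)]
arrival = 25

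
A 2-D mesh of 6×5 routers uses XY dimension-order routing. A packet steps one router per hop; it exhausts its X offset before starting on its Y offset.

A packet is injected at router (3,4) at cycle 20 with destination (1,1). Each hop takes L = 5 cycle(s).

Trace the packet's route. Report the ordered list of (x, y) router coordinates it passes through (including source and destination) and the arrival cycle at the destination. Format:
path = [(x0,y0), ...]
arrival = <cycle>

[0] x=3 y=4 t=20
[1] x=2 y=4 t=25 →W
[2] x=1 y=4 t=30 →W
[3] x=1 y=3 t=35 →S
[4] x=1 y=2 t=40 →S
[5] x=1 y=1 t=45 →S

path = [(3,4), (2,4), (1,4), (1,3), (1,2), (1,1)]
arrival = 45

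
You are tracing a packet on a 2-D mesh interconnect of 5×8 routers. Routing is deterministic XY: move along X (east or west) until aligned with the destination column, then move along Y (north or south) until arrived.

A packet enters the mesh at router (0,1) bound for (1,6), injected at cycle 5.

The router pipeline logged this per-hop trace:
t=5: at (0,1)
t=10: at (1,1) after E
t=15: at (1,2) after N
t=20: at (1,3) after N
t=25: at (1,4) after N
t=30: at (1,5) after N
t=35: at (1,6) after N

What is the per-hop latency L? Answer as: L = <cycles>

L = 5

From hop 0 (5) to hop 1 (10): +5 cycles.
That increment is L by definition: L = 5.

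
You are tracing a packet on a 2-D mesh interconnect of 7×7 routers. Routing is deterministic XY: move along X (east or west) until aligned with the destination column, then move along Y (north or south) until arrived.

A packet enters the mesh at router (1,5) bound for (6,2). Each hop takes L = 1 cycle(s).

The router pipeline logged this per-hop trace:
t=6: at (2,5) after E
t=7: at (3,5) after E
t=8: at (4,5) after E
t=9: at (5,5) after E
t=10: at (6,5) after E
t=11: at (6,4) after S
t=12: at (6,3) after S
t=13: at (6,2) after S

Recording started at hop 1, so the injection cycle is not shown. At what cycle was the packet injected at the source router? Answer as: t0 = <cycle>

t0 = 5

Hop 1 reached at cycle 6; hop k is at t0 + k·L.
Therefore t0 = 6 − L = 5.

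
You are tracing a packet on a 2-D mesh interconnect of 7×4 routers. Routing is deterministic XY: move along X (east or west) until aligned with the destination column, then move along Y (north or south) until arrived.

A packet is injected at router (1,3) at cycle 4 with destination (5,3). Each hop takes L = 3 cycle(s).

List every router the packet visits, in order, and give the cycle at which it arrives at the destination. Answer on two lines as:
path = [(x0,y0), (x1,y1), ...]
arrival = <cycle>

path = [(1,3), (2,3), (3,3), (4,3), (5,3)]
arrival = 16

[0] x=1 y=3 t=4
[1] x=2 y=3 t=7 →E
[2] x=3 y=3 t=10 →E
[3] x=4 y=3 t=13 →E
[4] x=5 y=3 t=16 →E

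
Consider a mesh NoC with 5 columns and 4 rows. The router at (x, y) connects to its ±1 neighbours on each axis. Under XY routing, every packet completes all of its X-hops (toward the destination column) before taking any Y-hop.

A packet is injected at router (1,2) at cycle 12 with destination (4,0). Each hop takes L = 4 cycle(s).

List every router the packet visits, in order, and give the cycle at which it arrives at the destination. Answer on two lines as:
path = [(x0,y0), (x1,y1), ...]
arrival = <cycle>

path = [(1,2), (2,2), (3,2), (4,2), (4,1), (4,0)]
arrival = 32

[0] x=1 y=2 t=12
[1] x=2 y=2 t=16 →E
[2] x=3 y=2 t=20 →E
[3] x=4 y=2 t=24 →E
[4] x=4 y=1 t=28 →S
[5] x=4 y=0 t=32 →S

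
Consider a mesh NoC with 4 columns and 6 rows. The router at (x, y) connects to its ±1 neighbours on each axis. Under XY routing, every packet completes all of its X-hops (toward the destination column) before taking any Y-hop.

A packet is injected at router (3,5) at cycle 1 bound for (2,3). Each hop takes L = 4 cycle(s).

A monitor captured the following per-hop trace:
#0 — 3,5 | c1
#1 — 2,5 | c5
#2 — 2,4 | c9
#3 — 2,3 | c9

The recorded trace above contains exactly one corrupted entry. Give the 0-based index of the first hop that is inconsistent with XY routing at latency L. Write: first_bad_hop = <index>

first_bad_hop = 3

[1] (-1,+0) / 4c ⇒ ok
[2] (+0,-1) / 4c ⇒ ok
[3] (+0,-1) / 0c ⇒ BAD: Δcyc=0≠L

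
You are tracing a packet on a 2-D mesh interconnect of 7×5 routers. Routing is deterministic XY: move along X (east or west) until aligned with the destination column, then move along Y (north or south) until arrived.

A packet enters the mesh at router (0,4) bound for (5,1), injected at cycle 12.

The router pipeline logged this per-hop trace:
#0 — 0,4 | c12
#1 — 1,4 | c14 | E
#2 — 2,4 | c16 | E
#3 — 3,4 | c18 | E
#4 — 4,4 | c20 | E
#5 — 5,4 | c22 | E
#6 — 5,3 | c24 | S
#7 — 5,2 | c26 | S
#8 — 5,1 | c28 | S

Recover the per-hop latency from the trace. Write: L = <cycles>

L = 2

From hop 0 (12) to hop 1 (14): +2 cycles.
That increment is L by definition: L = 2.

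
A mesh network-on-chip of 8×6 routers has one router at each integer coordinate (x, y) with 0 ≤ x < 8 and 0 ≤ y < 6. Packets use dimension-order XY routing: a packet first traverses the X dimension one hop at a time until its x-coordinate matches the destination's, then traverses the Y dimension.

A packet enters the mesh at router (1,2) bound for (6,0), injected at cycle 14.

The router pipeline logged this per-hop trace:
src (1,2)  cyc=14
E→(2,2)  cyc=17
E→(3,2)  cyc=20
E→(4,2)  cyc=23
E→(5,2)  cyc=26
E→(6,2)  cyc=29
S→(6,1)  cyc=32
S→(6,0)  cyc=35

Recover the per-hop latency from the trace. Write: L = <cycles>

L = 3

From hop 0 (14) to hop 1 (17): +3 cycles.
One hop costs L cycles, so L = 3.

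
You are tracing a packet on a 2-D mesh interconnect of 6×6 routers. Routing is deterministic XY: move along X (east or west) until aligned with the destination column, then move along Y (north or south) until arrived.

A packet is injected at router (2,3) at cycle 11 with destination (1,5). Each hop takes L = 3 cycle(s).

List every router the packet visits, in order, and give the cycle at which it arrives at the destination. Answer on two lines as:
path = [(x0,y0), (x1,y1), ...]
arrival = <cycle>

  0. router=(2,3) cycle=11 (inject)
  1. router=(1,3) cycle=14 dir=W
  2. router=(1,4) cycle=17 dir=N
  3. router=(1,5) cycle=20 dir=N

path = [(2,3), (1,3), (1,4), (1,5)]
arrival = 20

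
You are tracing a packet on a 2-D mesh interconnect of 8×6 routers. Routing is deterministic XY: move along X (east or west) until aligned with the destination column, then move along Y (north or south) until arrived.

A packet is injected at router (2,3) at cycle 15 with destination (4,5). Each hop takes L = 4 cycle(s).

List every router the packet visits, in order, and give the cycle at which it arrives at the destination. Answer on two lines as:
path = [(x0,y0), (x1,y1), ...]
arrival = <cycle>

path = [(2,3), (3,3), (4,3), (4,4), (4,5)]
arrival = 31

  0. router=(2,3) cycle=15 (inject)
  1. router=(3,3) cycle=19 dir=E
  2. router=(4,3) cycle=23 dir=E
  3. router=(4,4) cycle=27 dir=N
  4. router=(4,5) cycle=31 dir=N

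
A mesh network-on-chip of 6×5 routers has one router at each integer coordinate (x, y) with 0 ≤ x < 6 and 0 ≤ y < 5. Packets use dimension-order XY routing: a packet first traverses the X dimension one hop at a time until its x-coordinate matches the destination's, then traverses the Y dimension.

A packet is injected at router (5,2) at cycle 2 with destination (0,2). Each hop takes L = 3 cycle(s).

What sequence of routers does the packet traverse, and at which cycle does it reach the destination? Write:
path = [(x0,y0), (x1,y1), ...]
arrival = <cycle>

path = [(5,2), (4,2), (3,2), (2,2), (1,2), (0,2)]
arrival = 17

src (5,2)  cyc=2
W→(4,2)  cyc=5
W→(3,2)  cyc=8
W→(2,2)  cyc=11
W→(1,2)  cyc=14
W→(0,2)  cyc=17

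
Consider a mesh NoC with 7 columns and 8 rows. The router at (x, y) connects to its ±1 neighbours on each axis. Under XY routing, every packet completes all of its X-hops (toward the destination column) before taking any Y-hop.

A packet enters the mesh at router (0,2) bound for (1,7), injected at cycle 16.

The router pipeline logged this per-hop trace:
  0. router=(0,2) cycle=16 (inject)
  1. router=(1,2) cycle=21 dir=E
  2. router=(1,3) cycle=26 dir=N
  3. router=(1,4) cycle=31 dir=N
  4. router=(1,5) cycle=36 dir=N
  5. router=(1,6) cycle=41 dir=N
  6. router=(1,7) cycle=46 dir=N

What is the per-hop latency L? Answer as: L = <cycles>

L = 5

Between hops 0 and 1 the cycle counter advances 21 − 16 = 5.
One hop costs L cycles, so L = 5.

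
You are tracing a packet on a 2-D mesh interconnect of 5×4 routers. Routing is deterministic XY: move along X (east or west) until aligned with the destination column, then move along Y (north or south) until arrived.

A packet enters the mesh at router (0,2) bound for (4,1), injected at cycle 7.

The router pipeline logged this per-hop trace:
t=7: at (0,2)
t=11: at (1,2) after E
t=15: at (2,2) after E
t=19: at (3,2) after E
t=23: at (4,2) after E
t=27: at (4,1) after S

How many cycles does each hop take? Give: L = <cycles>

cyc[1] − cyc[0] = 11 − 7 = 4.
That increment is L by definition: L = 4.

L = 4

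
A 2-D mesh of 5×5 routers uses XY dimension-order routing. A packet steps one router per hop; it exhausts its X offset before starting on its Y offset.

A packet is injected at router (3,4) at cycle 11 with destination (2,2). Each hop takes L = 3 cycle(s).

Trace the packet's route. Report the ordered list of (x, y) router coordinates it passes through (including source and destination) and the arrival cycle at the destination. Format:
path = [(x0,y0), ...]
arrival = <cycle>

[0] x=3 y=4 t=11
[1] x=2 y=4 t=14 →W
[2] x=2 y=3 t=17 →S
[3] x=2 y=2 t=20 →S

path = [(3,4), (2,4), (2,3), (2,2)]
arrival = 20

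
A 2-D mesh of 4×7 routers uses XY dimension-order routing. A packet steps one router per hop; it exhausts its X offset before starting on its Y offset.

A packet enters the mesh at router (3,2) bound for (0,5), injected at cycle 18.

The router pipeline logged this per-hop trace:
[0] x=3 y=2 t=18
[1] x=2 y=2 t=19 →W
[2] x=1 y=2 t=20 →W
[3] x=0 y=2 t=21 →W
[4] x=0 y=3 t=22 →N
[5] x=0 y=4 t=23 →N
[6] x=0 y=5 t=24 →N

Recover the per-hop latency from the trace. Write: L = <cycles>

L = 1

From hop 0 (18) to hop 1 (19): +1 cycles.
That increment is L by definition: L = 1.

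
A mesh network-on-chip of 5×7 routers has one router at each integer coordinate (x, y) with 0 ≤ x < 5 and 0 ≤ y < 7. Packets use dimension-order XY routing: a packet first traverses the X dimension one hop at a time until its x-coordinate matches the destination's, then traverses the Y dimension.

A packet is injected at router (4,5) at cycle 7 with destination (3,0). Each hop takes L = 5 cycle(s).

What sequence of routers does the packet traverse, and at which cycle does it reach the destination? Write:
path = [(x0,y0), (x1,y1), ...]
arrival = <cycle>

src (4,5)  cyc=7
W→(3,5)  cyc=12
S→(3,4)  cyc=17
S→(3,3)  cyc=22
S→(3,2)  cyc=27
S→(3,1)  cyc=32
S→(3,0)  cyc=37

path = [(4,5), (3,5), (3,4), (3,3), (3,2), (3,1), (3,0)]
arrival = 37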